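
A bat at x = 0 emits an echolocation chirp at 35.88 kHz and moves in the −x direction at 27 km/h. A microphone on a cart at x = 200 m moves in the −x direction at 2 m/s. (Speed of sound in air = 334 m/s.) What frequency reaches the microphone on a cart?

35.3 kHz

27 km/h = 7.5 m/s.
The observer lies on the +x side, so the source is heading away from the observer and the observer is heading toward the source.
Both move, so f' = f · (v + v_o)/(v + v_s).
f' = 35.88 × (334 + 2)/(334 + 7.5) = 35.88 × 336/341.5 ≈ 35.3 kHz.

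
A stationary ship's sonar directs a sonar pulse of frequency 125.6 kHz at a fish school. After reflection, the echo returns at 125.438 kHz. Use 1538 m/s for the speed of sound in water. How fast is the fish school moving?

Double Doppler shift off a moving reflector: f₂ = f₀ · (v + u)/(v − u) (u > 0 toward emitter).
Rearranging, u = v · (f₂ − f₀)/(f₂ + f₀) = 1538 × -0.162/251.038 ≈ -0.99 m/s.
So the fish school is moving at 0.99 m/s away from the emitter.

0.99 m/s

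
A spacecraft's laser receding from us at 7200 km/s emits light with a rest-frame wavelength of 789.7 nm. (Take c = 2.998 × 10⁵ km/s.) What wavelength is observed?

β = v/c = 7200/299800 = 0.0240.
Relativistic Doppler for wavelength: λ' = λ₀ · √((1 + β)/(1 − β)).
λ' = 789.7 × √(1.0240/0.9760) = 789.7 × 1.02431 ≈ 808.9 nm.

808.9 nm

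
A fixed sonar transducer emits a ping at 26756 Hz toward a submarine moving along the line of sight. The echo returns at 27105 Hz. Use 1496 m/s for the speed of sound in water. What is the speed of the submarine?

Double Doppler shift off a moving reflector: f₂ = f₀ · (v + u)/(v − u) (u > 0 toward emitter).
Rearranging, u = v · (f₂ − f₀)/(f₂ + f₀) = 1496 × 349/53861 ≈ 9.7 m/s.
So the submarine is moving at 9.7 m/s toward the emitter.

9.7 m/s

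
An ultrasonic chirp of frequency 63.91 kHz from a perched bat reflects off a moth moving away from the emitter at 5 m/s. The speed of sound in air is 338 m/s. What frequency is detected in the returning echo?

At the moth (a moving observer), f₁ = f₀ · (v − u)/v = 63.91 × 333/338 ≈ 63.0 kHz.
On reflection it acts as a source moving away from the stationary detector: f₂ = f₁ · v/(v + u) = 63.0 × 338/343 ≈ 62.0 kHz.
Equivalently f₂ = f₀ · (v − u)/(v + u).

62.0 kHz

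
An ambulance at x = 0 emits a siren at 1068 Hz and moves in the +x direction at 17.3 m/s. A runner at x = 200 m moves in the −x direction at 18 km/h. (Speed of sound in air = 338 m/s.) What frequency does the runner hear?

18 km/h = 5 m/s.
The observer lies on the +x side, so the source is heading toward the observer and the observer is heading toward the source.
With source approaching and observer approaching, f' = f · (v + v_o)/(v − v_s).
f' = 1068 × (338 + 5)/(338 − 17.3) = 1068 × 343/320.7 ≈ 1142 Hz.

1142 Hz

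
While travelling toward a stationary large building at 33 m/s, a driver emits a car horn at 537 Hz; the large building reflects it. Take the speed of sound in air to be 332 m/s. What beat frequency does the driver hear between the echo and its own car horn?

The large building receives the sound from a moving source: f₁ = f₀ · v/(v − v_e) = 537 × 332/299 ≈ 596.3 Hz.
On the return leg the driver is a moving observer: f₂ = f₁ · (v + v_e)/v = 596.3 × 365/332 ≈ 655.5 Hz.
Equivalently f₂ = f₀ · (v + v_e)/(v − v_e).
Beat against the emitted tone: |f₂ − f₀| = 2v_e·f₀/(v − v_e) = 2 × 33 × 537/299 ≈ 119 Hz.

119 Hz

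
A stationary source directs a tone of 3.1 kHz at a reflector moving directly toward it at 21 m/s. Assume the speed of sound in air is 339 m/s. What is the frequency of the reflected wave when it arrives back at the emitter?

The reflector first receives the wave as a moving observer: f₁ = f₀ · (v + u)/v = 3.1 × (339 + 21)/339 ≈ 3.29 kHz.
The reflection then acts as a moving source: f₂ = f₁ · v/(v − u) ≈ 3.51 kHz.
Equivalently f₂ = f₀ · (v + u)/(v − u).

3.51 kHz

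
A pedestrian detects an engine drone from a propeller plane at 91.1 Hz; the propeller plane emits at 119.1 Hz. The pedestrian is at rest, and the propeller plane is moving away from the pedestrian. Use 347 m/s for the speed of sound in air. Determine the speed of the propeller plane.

f' = f · v/(v + v_s) ⇒ v_s = v · |1 − f/f'|.
v_s = 347 × |1 − 119.1/91.1| = 347 × 0.3074 ≈ 107 m/s.

107 m/s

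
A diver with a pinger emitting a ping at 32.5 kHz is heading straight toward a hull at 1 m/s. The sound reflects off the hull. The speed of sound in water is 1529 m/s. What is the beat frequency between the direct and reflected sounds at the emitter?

42.5 Hz

The hull receives the sound from a moving source: f₁ = f₀ · v/(v − v_e) = 32.5 × 1529/1528 ≈ 32.5213 kHz.
On the return leg the diver with a pinger is a moving observer: f₂ = f₁ · (v + v_e)/v = 32.5213 × 1530/1529 ≈ 32.5425 kHz.
Beat against the emitted tone (with f₀ = 32500 Hz): |f₂ − f₀| = 2v_e·f₀/(v − v_e) = 2 × 1 × 32500/1528 ≈ 42.5 Hz.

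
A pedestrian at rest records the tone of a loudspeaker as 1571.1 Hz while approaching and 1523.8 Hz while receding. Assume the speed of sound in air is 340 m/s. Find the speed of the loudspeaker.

5.2 m/s

f₁/f₂ = (v + v_s)/(v − v_s), so v_s = v · (f₁ − f₂)/(f₁ + f₂).
v_s = 340 × (1571.1 − 1523.8)/(1571.1 + 1523.8) = 340 × 47.3/3094.9 ≈ 5.2 m/s.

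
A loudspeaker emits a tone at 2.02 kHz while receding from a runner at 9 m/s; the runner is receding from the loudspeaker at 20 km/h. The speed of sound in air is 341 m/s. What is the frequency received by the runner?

1.936 kHz

20 km/h = 5.556 m/s.
Both move, so f' = f · (v − v_o)/(v + v_s).
f' = 2.02 × (341 − 5.556)/(341 + 9) = 2.02 × 335.44/350 ≈ 1.936 kHz.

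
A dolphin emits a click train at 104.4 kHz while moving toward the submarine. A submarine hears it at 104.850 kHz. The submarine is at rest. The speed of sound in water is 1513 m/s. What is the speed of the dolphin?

6.5 m/s

f' = f · v/(v − v_s) ⇒ v_s = v · |1 − f/f'|.
v_s = 1513 × |1 − 104.4/104.850| = 1513 × 0.004292 ≈ 6.5 m/s.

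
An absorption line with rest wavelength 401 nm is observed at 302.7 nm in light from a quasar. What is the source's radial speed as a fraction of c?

0.274

λ'/λ₀ = 0.7549 < 1 (blueshift), so the source is approaching.
λ'/λ₀ = √((1 − β)/(1 + β)) for an approaching source ⇒ β = (1 − r²)/(1 + r²) with r = λ'/λ₀.
β = (1 − 0.5698)/(1 + 0.5698) ≈ 0.274.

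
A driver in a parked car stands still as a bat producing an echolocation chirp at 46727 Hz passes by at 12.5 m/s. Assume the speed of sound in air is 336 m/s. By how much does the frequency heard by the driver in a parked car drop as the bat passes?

Approaching: f₁ = f · v/(v − v_s) = 46727 × 336/323.5 ≈ 48533 Hz.
Receding: f₂ = f · v/(v + v_s) = 46727 × 336/348.5 ≈ 45051 Hz.
Drop: f₁ − f₂ = 2f·v·v_s/(v² − v_s²) = 2 × 46727 × 336 × 12.5/(336² − 12.5²) ≈ 3482 Hz.

3482 Hz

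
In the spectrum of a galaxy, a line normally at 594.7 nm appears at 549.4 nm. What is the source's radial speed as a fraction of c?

0.079

λ'/λ₀ = 0.9238 < 1 (blueshift), so the source is approaching.
λ'/λ₀ = √((1 − β)/(1 + β)) for an approaching source ⇒ β = (1 − r²)/(1 + r²) with r = λ'/λ₀.
β = (1 − 0.8535)/(1 + 0.8535) ≈ 0.079.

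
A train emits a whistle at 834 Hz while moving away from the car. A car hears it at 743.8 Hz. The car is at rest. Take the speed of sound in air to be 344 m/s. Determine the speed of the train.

42 m/s

f' = f · v/(v + v_s) ⇒ v_s = v · |1 − f/f'|.
v_s = 344 × |1 − 834/743.8| = 344 × 0.1213 ≈ 42 m/s.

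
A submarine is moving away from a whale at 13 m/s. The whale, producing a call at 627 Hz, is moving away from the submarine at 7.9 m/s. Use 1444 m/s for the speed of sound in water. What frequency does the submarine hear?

618 Hz

General Doppler shift: f' = f · (v − v_o)/(v + v_s).
f' = 627 × (1444 − 13)/(1444 + 7.9) = 627 × 1431/1451.9 ≈ 618 Hz.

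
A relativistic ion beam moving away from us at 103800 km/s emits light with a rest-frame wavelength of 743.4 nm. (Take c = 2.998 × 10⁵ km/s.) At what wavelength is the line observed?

1066.8 nm

β = v/c = 103800/299800 = 0.3462.
Relativistic Doppler for wavelength: λ' = λ₀ · √((1 + β)/(1 − β)).
λ' = 743.4 × √(1.3462/0.6538) = 743.4 × 1.43499 ≈ 1066.8 nm.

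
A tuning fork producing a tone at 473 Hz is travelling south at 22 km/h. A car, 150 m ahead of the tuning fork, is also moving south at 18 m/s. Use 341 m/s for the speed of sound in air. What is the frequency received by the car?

22 km/h = 6.111 m/s.
The car is ahead, so the tuning fork is moving toward it while the car is moving away from the tuning fork.
General Doppler shift: f' = f · (v − v_o)/(v − v_s).
f' = 473 × (341 − 18)/(341 − 6.111) = 473 × 323/334.89 ≈ 456 Hz.

456 Hz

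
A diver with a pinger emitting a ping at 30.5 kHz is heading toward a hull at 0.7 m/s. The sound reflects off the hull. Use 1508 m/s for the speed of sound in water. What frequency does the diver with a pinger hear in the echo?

The hull receives the sound from a moving source: f₁ = f₀ · v/(v − v_e) = 30.5 × 1508/1507.3 ≈ 30.5 kHz.
On the return leg the diver with a pinger is a moving observer: f₂ = f₁ · (v + v_e)/v = 30.5 × 1508.7/1508 ≈ 30.5 kHz.
Equivalently f₂ = f₀ · (v + v_e)/(v − v_e).

30.5 kHz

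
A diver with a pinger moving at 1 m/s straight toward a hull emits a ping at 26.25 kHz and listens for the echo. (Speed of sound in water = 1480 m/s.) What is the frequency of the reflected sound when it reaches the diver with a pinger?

The hull receives the sound from a moving source: f₁ = f₀ · v/(v − v_e) = 26.25 × 1480/1479 ≈ 26.3 kHz.
On the return leg the diver with a pinger is a moving observer: f₂ = f₁ · (v + v_e)/v = 26.3 × 1481/1480 ≈ 26.3 kHz.

26.3 kHz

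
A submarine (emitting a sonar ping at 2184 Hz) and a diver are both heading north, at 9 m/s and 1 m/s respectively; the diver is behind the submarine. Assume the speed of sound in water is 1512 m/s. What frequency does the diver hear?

2173 Hz

The diver is behind, so the submarine is moving away from it while the diver is moving toward the submarine.
With source receding and observer approaching, f' = f · (v + v_o)/(v + v_s).
f' = 2184 × (1512 + 1)/(1512 + 9) = 2184 × 1513/1521 ≈ 2173 Hz.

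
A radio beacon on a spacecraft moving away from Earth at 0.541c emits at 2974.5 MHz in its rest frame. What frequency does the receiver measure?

1623.4 MHz

Relativistic Doppler for frequency: f' = f₀ · √((1 − β)/(1 + β)).
f' = 2974.5 × √(0.4590/1.5410) = 2974.5 × 0.54576 ≈ 1623.4 MHz.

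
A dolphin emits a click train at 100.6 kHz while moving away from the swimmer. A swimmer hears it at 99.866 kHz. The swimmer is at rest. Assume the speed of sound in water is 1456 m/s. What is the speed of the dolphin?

f' = f · v/(v + v_s) ⇒ v_s = v · |1 − f/f'|.
v_s = 1456 × |1 − 100.6/99.866| = 1456 × 0.00735 ≈ 10.7 m/s.

10.7 m/s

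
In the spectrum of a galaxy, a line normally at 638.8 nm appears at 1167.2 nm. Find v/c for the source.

0.539

λ'/λ₀ = 1.8272 > 1 (redshift), so the source is receding.
λ'/λ₀ = √((1 + β)/(1 − β)) for a receding source ⇒ β = (r² − 1)/(r² + 1) with r = λ'/λ₀.
β = (3.3386 − 1)/(3.3386 + 1) ≈ 0.539.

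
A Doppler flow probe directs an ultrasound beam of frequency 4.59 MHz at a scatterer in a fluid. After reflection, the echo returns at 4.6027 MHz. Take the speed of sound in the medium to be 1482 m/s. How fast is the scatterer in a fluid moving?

2.05 m/s

Double Doppler shift off a moving reflector: f₂ = f₀ · (v + u)/(v − u) (u > 0 toward emitter).
Rearranging, u = v · (f₂ − f₀)/(f₂ + f₀) = 1482 × 0.0127/9.1927 ≈ 2.05 m/s.
So the scatterer in a fluid is moving at 2.05 m/s toward the emitter.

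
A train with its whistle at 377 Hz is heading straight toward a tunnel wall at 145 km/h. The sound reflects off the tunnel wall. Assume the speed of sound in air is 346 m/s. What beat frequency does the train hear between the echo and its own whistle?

99 Hz

145 km/h = 40.28 m/s.
The tunnel wall receives the sound from a moving source: f₁ = f₀ · v/(v − v_e) = 377 × 346/305.72 ≈ 426.7 Hz.
On the return leg the train is a moving observer: f₂ = f₁ · (v + v_e)/v = 426.7 × 386.28/346 ≈ 476.3 Hz.
Equivalently f₂ = f₀ · (v + v_e)/(v − v_e).
Beat against the emitted tone: |f₂ − f₀| = 2v_e·f₀/(v − v_e) = 2 × 40.28 × 377/305.72 ≈ 99 Hz.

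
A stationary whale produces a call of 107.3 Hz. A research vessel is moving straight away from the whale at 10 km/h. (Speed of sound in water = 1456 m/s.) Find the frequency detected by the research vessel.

107 Hz

10 km/h = 2.778 m/s.
Moving observer, stationary source: f' = f · (v − v_o)/v.
f' = 107.3 × (1456 − 2.778)/1456 = 107.3 × 1453.2/1456 ≈ 107 Hz.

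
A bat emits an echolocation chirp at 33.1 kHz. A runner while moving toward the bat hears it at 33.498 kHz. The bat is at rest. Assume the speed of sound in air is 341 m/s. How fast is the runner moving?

4.1 m/s

f' = f · (v + v_o)/v ⇒ v_o = v · |f'/f − 1|.
v_o = 341 × |33.498/33.1 − 1| = 341 × 0.01202 ≈ 4.1 m/s.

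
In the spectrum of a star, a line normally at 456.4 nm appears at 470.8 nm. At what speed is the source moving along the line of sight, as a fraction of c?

λ'/λ₀ = 1.0316 > 1 (redshift), so the source is receding.
λ'/λ₀ = √((1 + β)/(1 − β)) for a receding source ⇒ β = (r² − 1)/(r² + 1) with r = λ'/λ₀.
β = (1.0641 − 1)/(1.0641 + 1) ≈ 0.031.

0.031c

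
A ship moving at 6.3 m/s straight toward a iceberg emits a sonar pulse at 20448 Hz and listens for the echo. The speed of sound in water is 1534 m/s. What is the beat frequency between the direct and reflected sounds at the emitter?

The iceberg receives the sound from a moving source: f₁ = f₀ · v/(v − v_e) = 20448 × 1534/1527.7 ≈ 20532.3 Hz.
On the return leg the ship is a moving observer: f₂ = f₁ · (v + v_e)/v = 20532.3 × 1540.3/1534 ≈ 20616.6 Hz.
Beat against the emitted tone: |f₂ − f₀| = 2v_e·f₀/(v − v_e) = 2 × 6.3 × 20448/1527.7 ≈ 169 Hz.

169 Hz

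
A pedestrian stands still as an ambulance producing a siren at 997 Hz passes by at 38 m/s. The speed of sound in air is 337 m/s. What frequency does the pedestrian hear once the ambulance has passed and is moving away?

Receding: f₂ = f · v/(v + v_s) = 997 × 337/375 ≈ 896 Hz.

896 Hz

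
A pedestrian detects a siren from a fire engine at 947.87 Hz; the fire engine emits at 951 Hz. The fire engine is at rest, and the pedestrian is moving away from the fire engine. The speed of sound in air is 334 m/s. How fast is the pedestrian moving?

1.10 m/s

f' = f · (v − v_o)/v ⇒ v_o = v · |f'/f − 1|.
v_o = 334 × |947.87/951 − 1| = 334 × 0.003291 ≈ 1.10 m/s.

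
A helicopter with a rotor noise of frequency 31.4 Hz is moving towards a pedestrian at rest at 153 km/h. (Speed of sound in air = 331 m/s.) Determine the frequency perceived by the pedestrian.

153 km/h = 42.5 m/s.
Moving source, stationary observer: f' = f · v/(v − v_s) since the source is approaching.
f' = 31.4 × 331/(331 − 42.5) = 31.4 × 331/288.5 ≈ 36.0 Hz.

36.0 Hz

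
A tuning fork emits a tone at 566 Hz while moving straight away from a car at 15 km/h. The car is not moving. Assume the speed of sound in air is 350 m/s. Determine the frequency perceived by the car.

15 km/h = 4.167 m/s.
Only the source moves, away from the listener, so f' = f · v/(v + v_s).
f' = 566 × 350/(350 + 4.167) = 566 × 350/354.2 ≈ 559 Hz.

559 Hz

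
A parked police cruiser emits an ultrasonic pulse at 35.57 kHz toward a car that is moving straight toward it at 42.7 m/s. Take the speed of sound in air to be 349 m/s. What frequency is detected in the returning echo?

45.5 kHz

The car first receives the wave as a moving observer: f₁ = f₀ · (v + u)/v = 35.57 × (349 + 42.7)/349 ≈ 39.9 kHz.
On reflection it acts as a source moving toward the stationary detector: f₂ = f₁ · v/(v − u) = 39.9 × 349/306.3 ≈ 45.5 kHz.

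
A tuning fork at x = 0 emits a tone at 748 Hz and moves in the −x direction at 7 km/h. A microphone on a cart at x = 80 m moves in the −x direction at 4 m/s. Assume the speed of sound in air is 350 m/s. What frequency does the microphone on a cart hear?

7 km/h = 1.944 m/s.
The observer lies on the +x side, so the source is heading away from the observer and the observer is heading toward the source.
General Doppler shift: f' = f · (v + v_o)/(v + v_s).
f' = 748 × (350 + 4)/(350 + 1.944) = 748 × 354/351.94 ≈ 752 Hz.

752 Hz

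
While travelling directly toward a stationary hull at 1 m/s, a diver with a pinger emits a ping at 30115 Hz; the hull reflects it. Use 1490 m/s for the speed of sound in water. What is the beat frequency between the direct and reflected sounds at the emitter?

The hull receives the sound from a moving source: f₁ = f₀ · v/(v − v_e) = 30115 × 1490/1489 ≈ 30135.2 Hz.
On the return leg the diver with a pinger is a moving observer: f₂ = f₁ · (v + v_e)/v = 30135.2 × 1491/1490 ≈ 30155.4 Hz.
Beat against the emitted tone: |f₂ − f₀| = 2v_e·f₀/(v − v_e) = 2 × 1 × 30115/1489 ≈ 40.4 Hz.

40.4 Hz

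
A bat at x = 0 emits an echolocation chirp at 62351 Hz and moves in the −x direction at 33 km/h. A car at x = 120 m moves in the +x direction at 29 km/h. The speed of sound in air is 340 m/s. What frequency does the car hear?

59276 Hz

33 km/h = 9.167 m/s; 29 km/h = 8.056 m/s.
The observer lies on the +x side, so the source is heading away from the observer and the observer is heading away from the source.
General Doppler shift: f' = f · (v − v_o)/(v + v_s).
f' = 62351 × (340 − 8.056)/(340 + 9.167) = 62351 × 331.94/349.17 ≈ 59276 Hz.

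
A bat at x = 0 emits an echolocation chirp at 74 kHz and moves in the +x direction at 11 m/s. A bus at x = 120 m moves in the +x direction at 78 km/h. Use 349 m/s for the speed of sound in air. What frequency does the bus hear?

71.7 kHz

78 km/h = 21.67 m/s.
The observer lies on the +x side, so the source is heading toward the observer and the observer is heading away from the source.
Both move, so f' = f · (v − v_o)/(v − v_s).
f' = 74 × (349 − 21.67)/(349 − 11) = 74 × 327.33/338 ≈ 71.7 kHz.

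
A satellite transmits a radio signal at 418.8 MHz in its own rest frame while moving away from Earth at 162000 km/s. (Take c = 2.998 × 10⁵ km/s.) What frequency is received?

β = v/c = 162000/299800 = 0.5404.
Relativistic Doppler for frequency: f' = f₀ · √((1 − β)/(1 + β)).
f' = 418.8 × √(0.4596/1.5404) = 418.8 × 0.54626 ≈ 228.8 MHz.

228.8 MHz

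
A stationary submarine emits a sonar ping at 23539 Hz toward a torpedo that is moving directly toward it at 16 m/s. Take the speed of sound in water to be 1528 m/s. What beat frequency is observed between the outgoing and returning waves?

At the torpedo (a moving observer), f₁ = f₀ · (v + u)/v = 23539 × 1544/1528 ≈ 23785 Hz.
The reflection then acts as a moving source: f₂ = f₁ · v/(v − u) ≈ 24037 Hz.
Equivalently f₂ = f₀ · (v + u)/(v − u).
Beat frequency: |f₂ − f₀| = 2u·f₀/(v − u) = 2 × 16 × 23539/1512 ≈ 498 Hz.

498 Hz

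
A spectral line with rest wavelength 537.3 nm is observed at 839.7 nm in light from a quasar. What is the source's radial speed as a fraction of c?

0.419c

λ'/λ₀ = 1.5628 > 1 (redshift), so the source is receding.
λ'/λ₀ = √((1 + β)/(1 − β)) for a receding source ⇒ β = (r² − 1)/(r² + 1) with r = λ'/λ₀.
β = (2.4424 − 1)/(2.4424 + 1) ≈ 0.419.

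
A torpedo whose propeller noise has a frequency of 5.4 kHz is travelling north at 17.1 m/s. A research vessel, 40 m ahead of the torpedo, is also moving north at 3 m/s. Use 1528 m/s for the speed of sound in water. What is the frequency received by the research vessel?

The research vessel is ahead, so the torpedo is moving toward it while the research vessel is moving away from the torpedo.
Both move, so f' = f · (v − v_o)/(v − v_s).
f' = 5.4 × (1528 − 3)/(1528 − 17.1) = 5.4 × 1525/1510.9 ≈ 5.45 kHz.

5.45 kHz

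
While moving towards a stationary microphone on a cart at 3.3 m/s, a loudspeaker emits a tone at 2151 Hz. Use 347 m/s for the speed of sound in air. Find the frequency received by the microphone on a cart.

Moving source, stationary observer: f' = f · v/(v − v_s) since the source is approaching.
f' = 2151 × 347/(347 − 3.3) = 2151 × 347/343.7 ≈ 2172 Hz.

2172 Hz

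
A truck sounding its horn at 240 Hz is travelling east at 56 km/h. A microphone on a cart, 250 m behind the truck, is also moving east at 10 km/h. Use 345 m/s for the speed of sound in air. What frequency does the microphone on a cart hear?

231 Hz

56 km/h = 15.56 m/s; 10 km/h = 2.778 m/s.
The microphone on a cart is behind, so the truck is moving away from it while the microphone on a cart is moving toward the truck.
General Doppler shift: f' = f · (v + v_o)/(v + v_s).
f' = 240 × (345 + 2.778)/(345 + 15.56) = 240 × 347.78/360.56 ≈ 231 Hz.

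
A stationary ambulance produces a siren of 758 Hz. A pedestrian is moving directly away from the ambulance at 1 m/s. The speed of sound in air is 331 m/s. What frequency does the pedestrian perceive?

Moving observer, stationary source: f' = f · (v − v_o)/v.
f' = 758 × (331 − 1)/331 = 758 × 330/331 ≈ 756 Hz.

756 Hz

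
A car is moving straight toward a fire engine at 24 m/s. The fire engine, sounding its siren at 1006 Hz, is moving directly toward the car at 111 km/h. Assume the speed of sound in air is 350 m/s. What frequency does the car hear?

1179 Hz

111 km/h = 30.83 m/s.
General Doppler shift: f' = f · (v + v_o)/(v − v_s).
f' = 1006 × (350 + 24)/(350 − 30.83) = 1006 × 374/319.17 ≈ 1179 Hz.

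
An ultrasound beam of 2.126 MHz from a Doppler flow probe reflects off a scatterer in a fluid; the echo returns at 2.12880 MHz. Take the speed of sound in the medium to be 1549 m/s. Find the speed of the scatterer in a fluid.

Double Doppler shift off a moving reflector: f₂ = f₀ · (v + u)/(v − u) (u > 0 toward emitter).
Rearranging, u = v · (f₂ − f₀)/(f₂ + f₀) = 1549 × 0.00280/4.25480 ≈ 1.02 m/s.
So the scatterer in a fluid is moving at 1.02 m/s toward the emitter.

1.02 m/s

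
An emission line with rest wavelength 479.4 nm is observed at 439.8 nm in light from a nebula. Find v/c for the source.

λ'/λ₀ = 0.9174 < 1 (blueshift), so the source is approaching.
λ'/λ₀ = √((1 − β)/(1 + β)) for an approaching source ⇒ β = (1 − r²)/(1 + r²) with r = λ'/λ₀.
β = (1 − 0.8416)/(1 + 0.8416) ≈ 0.086.

0.086c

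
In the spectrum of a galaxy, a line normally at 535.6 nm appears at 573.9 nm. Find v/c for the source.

λ'/λ₀ = 1.0715 > 1 (redshift), so the source is receding.
λ'/λ₀ = √((1 + β)/(1 − β)) for a receding source ⇒ β = (r² − 1)/(r² + 1) with r = λ'/λ₀.
β = (1.1481 − 1)/(1.1481 + 1) ≈ 0.069.

0.069c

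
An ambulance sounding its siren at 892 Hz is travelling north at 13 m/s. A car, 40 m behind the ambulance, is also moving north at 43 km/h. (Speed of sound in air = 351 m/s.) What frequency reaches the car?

889 Hz

43 km/h = 11.94 m/s.
The car is behind, so the ambulance is moving away from it while the car is moving toward the ambulance.
General Doppler shift: f' = f · (v + v_o)/(v + v_s).
f' = 892 × (351 + 11.94)/(351 + 13) = 892 × 362.94/364 ≈ 889 Hz.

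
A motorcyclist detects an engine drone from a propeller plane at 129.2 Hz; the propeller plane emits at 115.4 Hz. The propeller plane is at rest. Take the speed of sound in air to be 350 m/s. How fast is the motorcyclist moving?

f' > f, so the motorcyclist is approaching.
f' = f · (v + v_o)/v ⇒ v_o = v · |f'/f − 1|.
v_o = 350 × |129.2/115.4 − 1| = 350 × 0.1196 ≈ 42 m/s.

42 m/s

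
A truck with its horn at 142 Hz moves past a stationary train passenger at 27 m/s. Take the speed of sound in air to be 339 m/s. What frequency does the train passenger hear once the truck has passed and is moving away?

132 Hz

Receding: f₂ = f · v/(v + v_s) = 142 × 339/366 ≈ 132 Hz.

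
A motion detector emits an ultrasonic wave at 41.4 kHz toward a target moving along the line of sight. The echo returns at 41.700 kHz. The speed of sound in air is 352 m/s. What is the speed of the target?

1.27 m/s

Double Doppler shift off a moving reflector: f₂ = f₀ · (v + u)/(v − u) (u > 0 toward emitter).
Rearranging, u = v · (f₂ − f₀)/(f₂ + f₀) = 352 × 0.300/83.100 ≈ 1.27 m/s.
So the target is moving at 1.27 m/s toward the emitter.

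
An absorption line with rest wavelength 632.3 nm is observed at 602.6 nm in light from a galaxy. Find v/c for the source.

0.048

λ'/λ₀ = 0.9530 < 1 (blueshift), so the source is approaching.
λ'/λ₀ = √((1 − β)/(1 + β)) for an approaching source ⇒ β = (1 − r²)/(1 + r²) with r = λ'/λ₀.
β = (1 − 0.9083)/(1 + 0.9083) ≈ 0.048.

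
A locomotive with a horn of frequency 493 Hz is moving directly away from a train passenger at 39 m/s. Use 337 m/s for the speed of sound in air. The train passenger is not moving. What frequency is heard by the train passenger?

442 Hz

Only the source moves, away from the listener, so f' = f · v/(v + v_s).
f' = 493 × 337/(337 + 39) = 493 × 337/376 ≈ 442 Hz.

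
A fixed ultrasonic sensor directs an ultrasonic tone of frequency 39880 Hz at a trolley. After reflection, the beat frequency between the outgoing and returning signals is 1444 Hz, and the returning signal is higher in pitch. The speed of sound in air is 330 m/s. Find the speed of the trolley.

Double Doppler shift off a moving reflector: f₂ = f₀ · (v + u)/(v − u) (u > 0 toward emitter).
Returning signal is higher, so f₂ = f₀ + Δf = 39880 + 1444 = 41324 Hz.
Rearranging, u = v · (f₂ − f₀)/(f₂ + f₀) = 330 × 1444/81204 ≈ 5.9 m/s.
So the trolley is moving at 5.9 m/s toward the emitter.

5.9 m/s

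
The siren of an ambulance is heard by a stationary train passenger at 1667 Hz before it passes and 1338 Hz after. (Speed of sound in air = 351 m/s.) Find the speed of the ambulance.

38 m/s

f₁/f₂ = (v + v_s)/(v − v_s), so v_s = v · (f₁ − f₂)/(f₁ + f₂).
v_s = 351 × (1667 − 1338)/(1667 + 1338) = 351 × 329/3005 ≈ 38 m/s.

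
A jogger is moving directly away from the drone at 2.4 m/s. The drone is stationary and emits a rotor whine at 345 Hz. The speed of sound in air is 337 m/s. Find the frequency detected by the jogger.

Only the observer moves, away from the source, so f' = f · (v − v_o)/v.
f' = 345 × (337 − 2.4)/337 = 345 × 334.6/337 ≈ 343 Hz.

343 Hz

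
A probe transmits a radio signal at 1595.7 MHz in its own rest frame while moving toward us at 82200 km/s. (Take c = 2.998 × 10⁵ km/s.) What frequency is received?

β = v/c = 82200/299800 = 0.2742.
Relativistic Doppler for frequency: f' = f₀ · √((1 + β)/(1 − β)).
f' = 1595.7 × √(1.2742/0.7258) = 1595.7 × 1.32496 ≈ 2114.2 MHz.

2114.2 MHz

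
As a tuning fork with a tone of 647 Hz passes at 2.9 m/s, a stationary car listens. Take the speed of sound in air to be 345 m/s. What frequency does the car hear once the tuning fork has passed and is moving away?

Receding: f₂ = f · v/(v + v_s) = 647 × 345/347.9 ≈ 642 Hz.

642 Hz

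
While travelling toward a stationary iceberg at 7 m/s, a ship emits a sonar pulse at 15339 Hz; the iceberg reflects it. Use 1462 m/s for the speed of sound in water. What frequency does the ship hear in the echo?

The iceberg receives the sound from a moving source: f₁ = f₀ · v/(v − v_e) = 15339 × 1462/1455 ≈ 15413 Hz.
On the return leg the ship is a moving observer: f₂ = f₁ · (v + v_e)/v = 15413 × 1469/1462 ≈ 15487 Hz.
Equivalently f₂ = f₀ · (v + v_e)/(v − v_e).

15487 Hz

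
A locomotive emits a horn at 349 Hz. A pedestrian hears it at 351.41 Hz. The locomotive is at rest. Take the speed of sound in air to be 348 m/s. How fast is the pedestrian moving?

2.40 m/s

f' > f, so the pedestrian is approaching.
f' = f · (v + v_o)/v ⇒ v_o = v · |f'/f − 1|.
v_o = 348 × |351.41/349 − 1| = 348 × 0.006905 ≈ 2.40 m/s.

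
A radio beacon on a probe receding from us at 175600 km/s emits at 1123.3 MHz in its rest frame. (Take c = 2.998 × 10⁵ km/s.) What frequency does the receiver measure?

β = v/c = 175600/299800 = 0.5857.
Relativistic Doppler for frequency: f' = f₀ · √((1 − β)/(1 + β)).
f' = 1123.3 × √(0.4143/1.5857) = 1123.3 × 0.51113 ≈ 574.2 MHz.

574.2 MHz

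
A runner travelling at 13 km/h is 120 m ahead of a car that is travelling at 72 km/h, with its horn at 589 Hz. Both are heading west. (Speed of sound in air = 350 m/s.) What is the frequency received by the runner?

72 km/h = 20 m/s; 13 km/h = 3.611 m/s.
The runner is ahead, so the car is moving toward it while the runner is moving away from the car.
Both move, so f' = f · (v − v_o)/(v − v_s).
f' = 589 × (350 − 3.611)/(350 − 20) = 589 × 346.39/330 ≈ 618 Hz.

618 Hz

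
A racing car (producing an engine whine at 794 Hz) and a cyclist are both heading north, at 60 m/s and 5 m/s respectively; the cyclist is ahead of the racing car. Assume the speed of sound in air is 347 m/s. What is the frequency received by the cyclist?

946 Hz

The cyclist is ahead, so the racing car is moving toward it while the cyclist is moving away from the racing car.
With source approaching and observer receding, f' = f · (v − v_o)/(v − v_s).
f' = 794 × (347 − 5)/(347 − 60) = 794 × 342/287 ≈ 946 Hz.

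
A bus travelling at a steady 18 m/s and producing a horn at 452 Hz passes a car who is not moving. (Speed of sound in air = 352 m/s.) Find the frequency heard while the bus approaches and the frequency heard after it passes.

476 Hz approaching; 430 Hz receding

Approaching: f₁ = f · v/(v − v_s) = 452 × 352/334 ≈ 476 Hz.
Receding: f₂ = f · v/(v + v_s) = 452 × 352/370 ≈ 430 Hz.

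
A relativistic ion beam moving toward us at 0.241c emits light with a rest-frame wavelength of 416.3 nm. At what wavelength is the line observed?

Relativistic Doppler for wavelength: λ' = λ₀ · √((1 − β)/(1 + β)).
λ' = 416.3 × √(0.7590/1.2410) = 416.3 × 0.78205 ≈ 325.6 nm.

325.6 nm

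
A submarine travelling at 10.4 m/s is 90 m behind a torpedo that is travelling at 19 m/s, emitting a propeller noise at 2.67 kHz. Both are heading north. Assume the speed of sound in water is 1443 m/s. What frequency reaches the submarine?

2.65 kHz

The submarine is behind, so the torpedo is moving away from it while the submarine is moving toward the torpedo.
With source receding and observer approaching, f' = f · (v + v_o)/(v + v_s).
f' = 2.67 × (1443 + 10.4)/(1443 + 19) = 2.67 × 1453.4/1462 ≈ 2.65 kHz.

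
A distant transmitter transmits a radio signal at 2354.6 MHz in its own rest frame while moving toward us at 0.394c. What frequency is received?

3571.2 MHz

Relativistic Doppler for frequency: f' = f₀ · √((1 + β)/(1 − β)).
f' = 2354.6 × √(1.3940/0.6060) = 2354.6 × 1.51668 ≈ 3571.2 MHz.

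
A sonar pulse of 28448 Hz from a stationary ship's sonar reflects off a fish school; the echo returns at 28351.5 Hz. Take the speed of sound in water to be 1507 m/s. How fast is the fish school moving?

Double Doppler shift off a moving reflector: f₂ = f₀ · (v + u)/(v − u) (u > 0 toward emitter).
Rearranging, u = v · (f₂ − f₀)/(f₂ + f₀) = 1507 × -96.5/56799.5 ≈ -2.56 m/s.
So the fish school is moving at 2.56 m/s away from the emitter.

2.56 m/s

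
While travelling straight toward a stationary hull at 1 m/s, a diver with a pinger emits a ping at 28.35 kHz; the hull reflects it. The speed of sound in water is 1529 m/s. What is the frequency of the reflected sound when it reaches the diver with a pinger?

28.4 kHz

The hull receives the sound from a moving source: f₁ = f₀ · v/(v − v_e) = 28.35 × 1529/1528 ≈ 28.4 kHz.
On the return leg the diver with a pinger is a moving observer: f₂ = f₁ · (v + v_e)/v = 28.4 × 1530/1529 ≈ 28.4 kHz.
Equivalently f₂ = f₀ · (v + v_e)/(v − v_e).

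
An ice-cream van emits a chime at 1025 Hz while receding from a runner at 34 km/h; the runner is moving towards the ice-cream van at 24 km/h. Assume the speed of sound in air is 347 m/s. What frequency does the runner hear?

1017 Hz

34 km/h = 9.444 m/s; 24 km/h = 6.667 m/s.
General Doppler shift: f' = f · (v + v_o)/(v + v_s).
f' = 1025 × (347 + 6.667)/(347 + 9.444) = 1025 × 353.67/356.44 ≈ 1017 Hz.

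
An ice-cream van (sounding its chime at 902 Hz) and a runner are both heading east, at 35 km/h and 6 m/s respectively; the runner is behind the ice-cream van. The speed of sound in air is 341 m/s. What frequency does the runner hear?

892 Hz

35 km/h = 9.722 m/s.
The runner is behind, so the ice-cream van is moving away from it while the runner is moving toward the ice-cream van.
With source receding and observer approaching, f' = f · (v + v_o)/(v + v_s).
f' = 902 × (341 + 6)/(341 + 9.722) = 902 × 347/350.72 ≈ 892 Hz.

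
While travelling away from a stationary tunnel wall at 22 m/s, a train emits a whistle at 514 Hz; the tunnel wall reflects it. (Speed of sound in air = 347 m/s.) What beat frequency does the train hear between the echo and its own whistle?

61 Hz

The tunnel wall receives the sound from a moving source: f₁ = f₀ · v/(v + v_e) = 514 × 347/369 ≈ 483.4 Hz.
On the return leg the train is a moving observer: f₂ = f₁ · (v − v_e)/v = 483.4 × 325/347 ≈ 452.7 Hz.
Equivalently f₂ = f₀ · (v − v_e)/(v + v_e).
Beat against the emitted tone: |f₂ − f₀| = 2v_e·f₀/(v + v_e) = 2 × 22 × 514/369 ≈ 61 Hz.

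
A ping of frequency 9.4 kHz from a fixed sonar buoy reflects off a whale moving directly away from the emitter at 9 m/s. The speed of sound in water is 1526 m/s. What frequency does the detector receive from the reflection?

At the whale (a moving observer), f₁ = f₀ · (v − u)/v = 9.4 × 1517/1526 ≈ 9.34 kHz.
The reflection then acts as a moving source: f₂ = f₁ · v/(v + u) ≈ 9.29 kHz.
Equivalently f₂ = f₀ · (v − u)/(v + u).

9.29 kHz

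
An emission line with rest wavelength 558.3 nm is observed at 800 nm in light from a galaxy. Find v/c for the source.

0.345

λ'/λ₀ = 1.4329 > 1 (redshift), so the source is receding.
λ'/λ₀ = √((1 + β)/(1 − β)) for a receding source ⇒ β = (r² − 1)/(r² + 1) with r = λ'/λ₀.
β = (2.0533 − 1)/(2.0533 + 1) ≈ 0.345.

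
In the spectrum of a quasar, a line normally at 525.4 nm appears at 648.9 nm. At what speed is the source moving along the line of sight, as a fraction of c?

λ'/λ₀ = 1.2351 > 1 (redshift), so the source is receding.
λ'/λ₀ = √((1 + β)/(1 − β)) for a receding source ⇒ β = (r² − 1)/(r² + 1) with r = λ'/λ₀.
β = (1.5254 − 1)/(1.5254 + 1) ≈ 0.208.

0.208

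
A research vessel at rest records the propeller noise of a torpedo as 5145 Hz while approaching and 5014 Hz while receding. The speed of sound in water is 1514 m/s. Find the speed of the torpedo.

f₁/f₂ = (v + v_s)/(v − v_s), so v_s = v · (f₁ − f₂)/(f₁ + f₂).
v_s = 1514 × (5145 − 5014)/(5145 + 5014) = 1514 × 131/10159 ≈ 19.5 m/s.

19.5 m/s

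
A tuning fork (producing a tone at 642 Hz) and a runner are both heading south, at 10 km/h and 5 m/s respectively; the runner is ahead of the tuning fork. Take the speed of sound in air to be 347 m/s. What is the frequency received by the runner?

10 km/h = 2.778 m/s.
The runner is ahead, so the tuning fork is moving toward it while the runner is moving away from the tuning fork.
Both move, so f' = f · (v − v_o)/(v − v_s).
f' = 642 × (347 − 5)/(347 − 2.778) = 642 × 342/344.22 ≈ 638 Hz.

638 Hz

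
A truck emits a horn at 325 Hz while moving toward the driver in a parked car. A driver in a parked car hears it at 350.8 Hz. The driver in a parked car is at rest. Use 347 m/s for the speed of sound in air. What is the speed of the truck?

f' = f · v/(v − v_s) ⇒ v_s = v · |1 − f/f'|.
v_s = 347 × |1 − 325/350.8| = 347 × 0.07355 ≈ 26 m/s.

26 m/s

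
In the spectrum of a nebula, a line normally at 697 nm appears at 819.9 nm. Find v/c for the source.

0.161c

λ'/λ₀ = 1.1763 > 1 (redshift), so the source is receding.
λ'/λ₀ = √((1 + β)/(1 − β)) for a receding source ⇒ β = (r² − 1)/(r² + 1) with r = λ'/λ₀.
β = (1.3837 − 1)/(1.3837 + 1) ≈ 0.161.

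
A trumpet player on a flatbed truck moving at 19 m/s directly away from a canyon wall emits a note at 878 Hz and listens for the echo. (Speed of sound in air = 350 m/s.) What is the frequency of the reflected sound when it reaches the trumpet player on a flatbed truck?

788 Hz

The canyon wall receives the sound from a moving source: f₁ = f₀ · v/(v + v_e) = 878 × 350/369 ≈ 833 Hz.
On the return leg the trumpet player on a flatbed truck is a moving observer: f₂ = f₁ · (v − v_e)/v = 833 × 331/350 ≈ 788 Hz.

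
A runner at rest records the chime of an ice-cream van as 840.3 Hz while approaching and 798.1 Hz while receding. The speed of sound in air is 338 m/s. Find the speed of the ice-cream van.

f₁/f₂ = (v + v_s)/(v − v_s), so v_s = v · (f₁ − f₂)/(f₁ + f₂).
v_s = 338 × (840.3 − 798.1)/(840.3 + 798.1) = 338 × 42.2/1638.4 ≈ 8.7 m/s.

8.7 m/s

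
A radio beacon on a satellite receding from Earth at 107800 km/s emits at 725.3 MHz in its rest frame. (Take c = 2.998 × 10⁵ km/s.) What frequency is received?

497.8 MHz

β = v/c = 107800/299800 = 0.3596.
Relativistic Doppler for frequency: f' = f₀ · √((1 − β)/(1 + β)).
f' = 725.3 × √(0.6404/1.3596) = 725.3 × 0.68633 ≈ 497.8 MHz.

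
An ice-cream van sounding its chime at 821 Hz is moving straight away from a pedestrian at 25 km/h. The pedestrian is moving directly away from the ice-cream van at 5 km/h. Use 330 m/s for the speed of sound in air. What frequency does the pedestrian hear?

801 Hz

25 km/h = 6.944 m/s; 5 km/h = 1.389 m/s.
Both move, so f' = f · (v − v_o)/(v + v_s).
f' = 821 × (330 − 1.389)/(330 + 6.944) = 821 × 328.61/336.94 ≈ 801 Hz.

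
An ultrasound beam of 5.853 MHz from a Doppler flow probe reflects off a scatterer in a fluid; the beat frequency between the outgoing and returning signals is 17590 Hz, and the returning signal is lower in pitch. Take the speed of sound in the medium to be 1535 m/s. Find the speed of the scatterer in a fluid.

Double Doppler shift off a moving reflector: f₂ = f₀ · (v + u)/(v − u) (u > 0 toward emitter).
Returning signal is lower, so f₂ = f₀ − Δf = 5853000 − 17590 = 5835410 Hz.
Rearranging, u = v · (f₂ − f₀)/(f₂ + f₀) = 1535 × -17590/11688410 ≈ -2.31 m/s.
So the scatterer in a fluid is moving at 2.31 m/s away from the emitter.

2.31 m/s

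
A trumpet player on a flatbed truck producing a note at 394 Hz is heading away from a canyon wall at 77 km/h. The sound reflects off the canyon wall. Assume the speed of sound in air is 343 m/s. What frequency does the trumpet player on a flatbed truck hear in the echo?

77 km/h = 21.39 m/s.
The canyon wall receives the sound from a moving source: f₁ = f₀ · v/(v + v_e) = 394 × 343/364.39 ≈ 371 Hz.
On the return leg the trumpet player on a flatbed truck is a moving observer: f₂ = f₁ · (v − v_e)/v = 371 × 321.61/343 ≈ 348 Hz.
Equivalently f₂ = f₀ · (v − v_e)/(v + v_e).

348 Hz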